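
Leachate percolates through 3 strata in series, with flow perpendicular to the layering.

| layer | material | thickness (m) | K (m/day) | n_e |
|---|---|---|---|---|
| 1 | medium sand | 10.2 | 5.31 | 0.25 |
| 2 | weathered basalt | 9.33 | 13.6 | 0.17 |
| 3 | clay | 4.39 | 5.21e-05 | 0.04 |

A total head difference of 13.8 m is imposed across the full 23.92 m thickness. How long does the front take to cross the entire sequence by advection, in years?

72.1

With flow normal to the layers, continuity requires the same specific discharge q through every layer.
Σ(b_i/K_i) = 10.2/5.31 + 9.33/13.6 + 4.39/5.21e-05 = 84264 d.
q = Δh / Σ(b_i/K_i) = 13.8 / 84264 = 0.0001638 m/day.
In each layer the seepage velocity is v_i = q/n_i, so the layer transit time is t_i = b_i·n_i / q:
  layer 1 (medium sand): t_1 = 10.2 × 0.25 / 0.0001638 = 15570 d
  layer 2 (weathered basalt): t_2 = 9.33 × 0.17 / 0.0001638 = 9685 d
  layer 3 (clay): t_3 = 4.39 × 0.04 / 0.0001638 = 1072 d
Total t = Σ t_i = 26328 days = 72.08 years.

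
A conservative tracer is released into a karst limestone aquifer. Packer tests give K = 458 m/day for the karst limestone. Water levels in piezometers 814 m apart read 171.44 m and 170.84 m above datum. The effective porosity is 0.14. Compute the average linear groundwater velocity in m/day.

2.41

Hydraulic gradient i = (171.44 − 170.84) / 814 = 0.6 / 814 = 0.0007371.
Darcy flux q = K · i = 458.0 × 0.0007371 = 0.3376 m/day.
Seepage velocity v = q / n_e = 0.3376 / 0.14 = 2.411 m/day.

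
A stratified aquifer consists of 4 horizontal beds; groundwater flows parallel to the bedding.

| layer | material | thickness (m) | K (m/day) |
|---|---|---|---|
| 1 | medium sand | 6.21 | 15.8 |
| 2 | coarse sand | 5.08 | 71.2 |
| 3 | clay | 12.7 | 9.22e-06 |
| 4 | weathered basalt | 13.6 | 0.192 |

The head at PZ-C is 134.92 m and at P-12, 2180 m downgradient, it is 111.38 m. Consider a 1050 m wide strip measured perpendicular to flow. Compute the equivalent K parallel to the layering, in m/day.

Flow is parallel to layering, so each bed carries its own Darcy discharge and the transmissivities add.
Σ(K_i·b_i) = 15.8×6.21 + 71.2×5.08 + 9.22e-06×12.7 + 0.192×13.6 = 462.4 m²/day.
Total thickness b = 37.59 m, so K_eq = Σ(K_i·b_i)/b = 12.30 m/day.

12.3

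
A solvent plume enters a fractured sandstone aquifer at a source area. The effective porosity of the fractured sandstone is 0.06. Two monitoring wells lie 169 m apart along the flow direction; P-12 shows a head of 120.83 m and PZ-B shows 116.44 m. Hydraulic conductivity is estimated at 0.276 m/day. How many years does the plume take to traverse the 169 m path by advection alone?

3.87

Hydraulic gradient i = (120.83 − 116.44) / 169 = 4.39 / 169 = 0.02598.
Darcy flux q = K · i = 0.2760 × 0.02598 = 0.007169 m/day.
Seepage velocity v = q / n_e = 0.007169 / 0.06 = 0.1195 m/day.
Travel time t = L / v = 169 / 0.1195 = 1414 days = 3.872 years.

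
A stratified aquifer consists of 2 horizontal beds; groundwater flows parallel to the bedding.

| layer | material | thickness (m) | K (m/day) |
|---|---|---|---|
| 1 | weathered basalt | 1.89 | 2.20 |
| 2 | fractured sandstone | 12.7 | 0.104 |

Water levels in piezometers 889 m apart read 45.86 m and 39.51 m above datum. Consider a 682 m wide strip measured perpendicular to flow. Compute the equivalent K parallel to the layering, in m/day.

0.376

Flow is parallel to layering, so each bed carries its own Darcy discharge and the transmissivities add.
Σ(K_i·b_i) = 2.20×1.89 + 0.104×12.7 = 5.479 m²/day.
Total thickness b = 14.59 m, so K_eq = Σ(K_i·b_i)/b = 0.3755 m/day.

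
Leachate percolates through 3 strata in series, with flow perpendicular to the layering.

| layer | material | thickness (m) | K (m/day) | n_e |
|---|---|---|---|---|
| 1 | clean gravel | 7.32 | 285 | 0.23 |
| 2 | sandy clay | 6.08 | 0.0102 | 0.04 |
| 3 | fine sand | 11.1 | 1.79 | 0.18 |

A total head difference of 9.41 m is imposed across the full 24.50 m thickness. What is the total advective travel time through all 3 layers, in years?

With flow normal to the layers, continuity requires the same specific discharge q through every layer.
Σ(b_i/K_i) = 7.32/285 + 6.08/0.0102 + 11.1/1.79 = 602.3 d.
q = Δh / Σ(b_i/K_i) = 9.41 / 602.3 = 0.01562 m/day.
In each layer the seepage velocity is v_i = q/n_i, so the layer transit time is t_i = b_i·n_i / q:
  layer 1 (clean gravel): t_1 = 7.32 × 0.23 / 0.01562 = 107.8 d
  layer 2 (sandy clay): t_2 = 6.08 × 0.04 / 0.01562 = 15.57 d
  layer 3 (fine sand): t_3 = 11.1 × 0.18 / 0.01562 = 127.9 d
Total t = Σ t_i = 251.2 days = 0.6878 years.

0.688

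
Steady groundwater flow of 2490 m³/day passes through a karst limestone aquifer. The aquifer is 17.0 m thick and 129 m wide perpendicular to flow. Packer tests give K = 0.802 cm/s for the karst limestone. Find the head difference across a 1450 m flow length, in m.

2.38

Convert K: 0.802 cm/s × 864 = 692.9 m/day.
Cross-sectional area A = 129 × 17.0 = 2193 m².
From Q = K·A·i, i = Q / (K·A) = 2490 / (692.9 × 2193) = 0.001639.
Head loss Δh = i · L = 0.001639 × 1450 = 2.376 m.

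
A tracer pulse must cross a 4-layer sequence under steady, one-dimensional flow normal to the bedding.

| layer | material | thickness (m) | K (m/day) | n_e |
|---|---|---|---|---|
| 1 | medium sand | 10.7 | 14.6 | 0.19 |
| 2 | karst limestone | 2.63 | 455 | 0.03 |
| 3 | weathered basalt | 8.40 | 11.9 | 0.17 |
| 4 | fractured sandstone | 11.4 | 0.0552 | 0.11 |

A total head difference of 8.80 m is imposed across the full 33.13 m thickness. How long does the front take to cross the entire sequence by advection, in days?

113

With flow normal to the layers, continuity requires the same specific discharge q through every layer.
Σ(b_i/K_i) = 10.7/14.6 + 2.63/455 + 8.40/11.9 + 11.4/0.0552 = 208.0 d.
q = Δh / Σ(b_i/K_i) = 8.80 / 208.0 = 0.04231 m/day.
In each layer the seepage velocity is v_i = q/n_i, so the layer transit time is t_i = b_i·n_i / q:
  layer 1 (medium sand): t_1 = 10.7 × 0.19 / 0.04231 = 48.04 d
  layer 2 (karst limestone): t_2 = 2.63 × 0.03 / 0.04231 = 1.865 d
  layer 3 (weathered basalt): t_3 = 8.40 × 0.17 / 0.04231 = 33.75 d
  layer 4 (fractured sandstone): t_4 = 11.4 × 0.11 / 0.04231 = 29.64 d
Total t = Σ t_i = 113.3 days.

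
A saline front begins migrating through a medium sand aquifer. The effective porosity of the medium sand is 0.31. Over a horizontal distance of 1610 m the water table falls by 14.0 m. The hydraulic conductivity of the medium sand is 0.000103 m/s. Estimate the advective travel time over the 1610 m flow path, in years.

Convert K: 0.000103 m/s × 86400 = 8.899 m/day.
Hydraulic gradient i = Δh / L = 14.0 / 1610 = 0.008696.
Darcy flux q = K · i = 8.899 × 0.008696 = 0.07738 m/day.
Seepage velocity v = q / n_e = 0.07738 / 0.31 = 0.2496 m/day.
Travel time t = L / v = 1610 / 0.2496 = 6450 days = 17.66 years.

17.7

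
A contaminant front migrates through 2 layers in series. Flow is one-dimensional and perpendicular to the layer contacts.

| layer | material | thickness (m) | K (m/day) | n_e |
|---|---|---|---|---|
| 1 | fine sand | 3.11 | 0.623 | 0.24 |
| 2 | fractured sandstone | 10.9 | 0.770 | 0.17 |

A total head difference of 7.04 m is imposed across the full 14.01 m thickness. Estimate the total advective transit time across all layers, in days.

7.07

With flow normal to the layers, continuity requires the same specific discharge q through every layer.
Σ(b_i/K_i) = 3.11/0.623 + 10.9/0.770 = 19.15 d.
q = Δh / Σ(b_i/K_i) = 7.04 / 19.15 = 0.3677 m/day.
In each layer the seepage velocity is v_i = q/n_i, so the layer transit time is t_i = b_i·n_i / q:
  layer 1 (fine sand): t_1 = 3.11 × 0.24 / 0.3677 = 2.030 d
  layer 2 (fractured sandstone): t_2 = 10.9 × 0.17 / 0.3677 = 5.040 d
Total t = Σ t_i = 7.070 days.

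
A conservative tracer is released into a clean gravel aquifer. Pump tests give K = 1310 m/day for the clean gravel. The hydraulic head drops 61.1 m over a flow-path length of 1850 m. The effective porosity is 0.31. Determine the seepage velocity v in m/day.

140

Hydraulic gradient i = Δh / L = 61.1 / 1850 = 0.03303.
Darcy flux q = K · i = 1310 × 0.03303 = 43.27 m/day.
Seepage velocity v = q / n_e = 43.27 / 0.31 = 139.6 m/day.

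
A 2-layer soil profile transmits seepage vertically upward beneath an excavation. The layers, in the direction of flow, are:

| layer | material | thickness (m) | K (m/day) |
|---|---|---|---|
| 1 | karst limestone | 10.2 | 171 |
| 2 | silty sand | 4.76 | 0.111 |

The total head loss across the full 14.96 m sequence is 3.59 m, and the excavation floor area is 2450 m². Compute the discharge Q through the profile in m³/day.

205

Flow is perpendicular to layering, so the layers act in series and the equivalent K is the thickness-weighted harmonic mean.
Total thickness L = 10.2 + 4.76 = 14.96 m.
Σ(b_i/K_i) = 10.2/171 + 4.76/0.111 = 42.94 d.
K_eq = L / Σ(b_i/K_i) = 14.96 / 42.94 = 0.3484 m/day.
Q = K_eq · A · (Δh/L) = 0.3484 × 2450 × (3.59/14.96) = 204.8 m³/day.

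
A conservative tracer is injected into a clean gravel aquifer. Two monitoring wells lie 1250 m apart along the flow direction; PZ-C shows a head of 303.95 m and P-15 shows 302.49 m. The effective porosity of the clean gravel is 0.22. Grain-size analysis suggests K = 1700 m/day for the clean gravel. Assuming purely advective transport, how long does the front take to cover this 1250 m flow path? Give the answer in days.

Hydraulic gradient i = (303.95 − 302.49) / 1250 = 1.46 / 1250 = 0.001168.
Darcy flux q = K · i = 1700 × 0.001168 = 1.986 m/day.
Seepage velocity v = q / n_e = 1.986 / 0.22 = 9.025 m/day.
Travel time t = L / v = 1250 / 9.025 = 138.5 days.

138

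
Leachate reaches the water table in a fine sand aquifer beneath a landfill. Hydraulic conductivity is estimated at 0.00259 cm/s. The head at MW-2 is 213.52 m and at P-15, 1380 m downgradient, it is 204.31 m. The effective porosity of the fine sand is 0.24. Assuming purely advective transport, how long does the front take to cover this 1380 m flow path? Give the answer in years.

Convert K: 0.00259 cm/s × 864 = 2.238 m/day.
Hydraulic gradient i = (213.52 − 204.31) / 1380 = 9.21 / 1380 = 0.006674.
Darcy flux q = K · i = 2.238 × 0.006674 = 0.01493 m/day.
Seepage velocity v = q / n_e = 0.01493 / 0.24 = 0.06223 m/day.
Travel time t = L / v = 1380 / 0.06223 = 22177 days = 60.72 years.

60.7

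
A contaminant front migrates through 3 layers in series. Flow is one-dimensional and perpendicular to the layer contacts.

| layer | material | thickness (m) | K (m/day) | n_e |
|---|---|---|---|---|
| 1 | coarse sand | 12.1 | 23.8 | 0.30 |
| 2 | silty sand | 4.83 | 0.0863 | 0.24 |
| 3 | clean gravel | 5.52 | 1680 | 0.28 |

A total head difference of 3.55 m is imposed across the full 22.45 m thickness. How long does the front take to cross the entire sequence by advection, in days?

With flow normal to the layers, continuity requires the same specific discharge q through every layer.
Σ(b_i/K_i) = 12.1/23.8 + 4.83/0.0863 + 5.52/1680 = 56.48 d.
q = Δh / Σ(b_i/K_i) = 3.55 / 56.48 = 0.06285 m/day.
In each layer the seepage velocity is v_i = q/n_i, so the layer transit time is t_i = b_i·n_i / q:
  layer 1 (coarse sand): t_1 = 12.1 × 0.30 / 0.06285 = 57.75 d
  layer 2 (silty sand): t_2 = 4.83 × 0.24 / 0.06285 = 18.44 d
  layer 3 (clean gravel): t_3 = 5.52 × 0.28 / 0.06285 = 24.59 d
Total t = Σ t_i = 100.8 days.

101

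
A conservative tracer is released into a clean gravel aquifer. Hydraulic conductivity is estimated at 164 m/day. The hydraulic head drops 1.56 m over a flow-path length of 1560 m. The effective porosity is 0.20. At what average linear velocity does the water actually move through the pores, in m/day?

Hydraulic gradient i = Δh / L = 1.56 / 1560 = 0.001000.
Darcy flux q = K · i = 164.0 × 0.001000 = 0.1640 m/day.
Seepage velocity v = q / n_e = 0.1640 / 0.20 = 0.8200 m/day.

0.820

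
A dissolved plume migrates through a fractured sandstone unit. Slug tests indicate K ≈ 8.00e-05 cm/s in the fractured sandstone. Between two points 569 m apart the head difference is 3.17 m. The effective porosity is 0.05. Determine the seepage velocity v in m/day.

0.00770

Convert K: 8.00e-05 cm/s × 864 = 0.06912 m/day.
Hydraulic gradient i = Δh / L = 3.17 / 569 = 0.005571.
Darcy flux q = K · i = 0.06912 × 0.005571 = 0.0003851 m/day.
Seepage velocity v = q / n_e = 0.0003851 / 0.05 = 0.007702 m/day.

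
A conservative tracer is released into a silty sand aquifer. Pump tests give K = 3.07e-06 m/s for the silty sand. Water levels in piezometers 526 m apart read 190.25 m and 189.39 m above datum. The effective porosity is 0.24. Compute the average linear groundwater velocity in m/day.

0.00181

Convert K: 3.07e-06 m/s × 86400 = 0.2652 m/day.
Hydraulic gradient i = (190.25 − 189.39) / 526 = 0.86 / 526 = 0.001635.
Darcy flux q = K · i = 0.2652 × 0.001635 = 0.0004337 m/day.
Seepage velocity v = q / n_e = 0.0004337 / 0.24 = 0.001807 m/day.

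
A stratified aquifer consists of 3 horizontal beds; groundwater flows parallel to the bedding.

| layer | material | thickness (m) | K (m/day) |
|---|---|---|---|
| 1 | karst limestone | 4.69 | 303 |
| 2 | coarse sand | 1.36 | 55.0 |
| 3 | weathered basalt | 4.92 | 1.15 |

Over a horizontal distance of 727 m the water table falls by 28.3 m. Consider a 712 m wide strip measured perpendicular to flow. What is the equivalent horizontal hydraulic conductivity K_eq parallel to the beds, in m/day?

137

Flow is parallel to layering, so each bed carries its own Darcy discharge and the transmissivities add.
Σ(K_i·b_i) = 303×4.69 + 55.0×1.36 + 1.15×4.92 = 1502 m²/day.
Total thickness b = 10.97 m, so K_eq = Σ(K_i·b_i)/b = 136.9 m/day.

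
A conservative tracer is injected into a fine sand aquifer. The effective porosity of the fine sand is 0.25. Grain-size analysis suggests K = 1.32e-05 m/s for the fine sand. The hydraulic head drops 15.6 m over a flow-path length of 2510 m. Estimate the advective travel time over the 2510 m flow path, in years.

Convert K: 1.32e-05 m/s × 86400 = 1.140 m/day.
Hydraulic gradient i = Δh / L = 15.6 / 2510 = 0.006215.
Darcy flux q = K · i = 1.140 × 0.006215 = 0.007088 m/day.
Seepage velocity v = q / n_e = 0.007088 / 0.25 = 0.02835 m/day.
Travel time t = L / v = 2510 / 0.02835 = 88527 days = 242.4 years.

242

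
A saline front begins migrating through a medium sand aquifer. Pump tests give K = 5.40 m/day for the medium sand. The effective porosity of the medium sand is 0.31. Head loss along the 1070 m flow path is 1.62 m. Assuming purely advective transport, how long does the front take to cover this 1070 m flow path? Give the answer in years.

Hydraulic gradient i = Δh / L = 1.62 / 1070 = 0.001514.
Darcy flux q = K · i = 5.400 × 0.001514 = 0.008176 m/day.
Seepage velocity v = q / n_e = 0.008176 / 0.31 = 0.02637 m/day.
Travel time t = L / v = 1070 / 0.02637 = 40571 days = 111.1 years.

111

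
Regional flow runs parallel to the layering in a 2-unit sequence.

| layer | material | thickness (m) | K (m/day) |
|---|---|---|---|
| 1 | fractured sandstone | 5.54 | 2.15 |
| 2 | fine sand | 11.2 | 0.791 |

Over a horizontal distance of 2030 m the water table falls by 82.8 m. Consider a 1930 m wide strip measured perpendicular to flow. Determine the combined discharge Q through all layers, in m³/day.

Flow is parallel to layering, so each bed carries its own Darcy discharge and the transmissivities add.
Σ(K_i·b_i) = 2.15×5.54 + 0.791×11.2 = 20.77 m²/day.
Hydraulic gradient i = Δh / L = 82.8 / 2030 = 0.04079.
Q = Σ(K_i·b_i) · W · i = 20.77 × 1930 × 0.04079 = 1635 m³/day.

1640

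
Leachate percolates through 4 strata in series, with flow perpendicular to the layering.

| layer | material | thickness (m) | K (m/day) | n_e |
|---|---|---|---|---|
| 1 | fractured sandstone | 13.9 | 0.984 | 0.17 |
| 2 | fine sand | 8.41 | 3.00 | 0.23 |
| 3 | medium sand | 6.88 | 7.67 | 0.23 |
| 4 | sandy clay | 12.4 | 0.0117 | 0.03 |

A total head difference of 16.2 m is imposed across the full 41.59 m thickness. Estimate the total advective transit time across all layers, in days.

416

With flow normal to the layers, continuity requires the same specific discharge q through every layer.
Σ(b_i/K_i) = 13.9/0.984 + 8.41/3.00 + 6.88/7.67 + 12.4/0.0117 = 1078 d.
q = Δh / Σ(b_i/K_i) = 16.2 / 1078 = 0.01503 m/day.
In each layer the seepage velocity is v_i = q/n_i, so the layer transit time is t_i = b_i·n_i / q:
  layer 1 (fractured sandstone): t_1 = 13.9 × 0.17 / 0.01503 = 157.2 d
  layer 2 (fine sand): t_2 = 8.41 × 0.23 / 0.01503 = 128.7 d
  layer 3 (medium sand): t_3 = 6.88 × 0.23 / 0.01503 = 105.3 d
  layer 4 (sandy clay): t_4 = 12.4 × 0.03 / 0.01503 = 24.75 d
Total t = Σ t_i = 415.9 days.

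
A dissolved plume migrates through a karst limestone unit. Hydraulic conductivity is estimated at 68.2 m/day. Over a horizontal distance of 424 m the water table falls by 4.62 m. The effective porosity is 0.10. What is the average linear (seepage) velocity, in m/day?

7.43

Hydraulic gradient i = Δh / L = 4.62 / 424 = 0.01090.
Darcy flux q = K · i = 68.20 × 0.01090 = 0.7431 m/day.
Seepage velocity v = q / n_e = 0.7431 / 0.10 = 7.431 m/day.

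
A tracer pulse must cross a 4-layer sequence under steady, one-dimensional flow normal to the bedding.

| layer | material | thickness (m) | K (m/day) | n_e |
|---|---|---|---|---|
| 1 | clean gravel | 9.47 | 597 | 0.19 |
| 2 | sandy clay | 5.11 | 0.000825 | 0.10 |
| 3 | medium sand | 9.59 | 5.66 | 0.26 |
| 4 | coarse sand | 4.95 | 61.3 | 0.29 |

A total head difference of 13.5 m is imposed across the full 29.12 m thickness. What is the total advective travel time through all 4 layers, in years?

With flow normal to the layers, continuity requires the same specific discharge q through every layer.
Σ(b_i/K_i) = 9.47/597 + 5.11/0.000825 + 9.59/5.66 + 4.95/61.3 = 6196 d.
q = Δh / Σ(b_i/K_i) = 13.5 / 6196 = 0.002179 m/day.
In each layer the seepage velocity is v_i = q/n_i, so the layer transit time is t_i = b_i·n_i / q:
  layer 1 (clean gravel): t_1 = 9.47 × 0.19 / 0.002179 = 825.8 d
  layer 2 (sandy clay): t_2 = 5.11 × 0.10 / 0.002179 = 234.5 d
  layer 3 (medium sand): t_3 = 9.59 × 0.26 / 0.002179 = 1144 d
  layer 4 (coarse sand): t_4 = 4.95 × 0.29 / 0.002179 = 658.8 d
Total t = Σ t_i = 2863 days = 7.840 years.

7.84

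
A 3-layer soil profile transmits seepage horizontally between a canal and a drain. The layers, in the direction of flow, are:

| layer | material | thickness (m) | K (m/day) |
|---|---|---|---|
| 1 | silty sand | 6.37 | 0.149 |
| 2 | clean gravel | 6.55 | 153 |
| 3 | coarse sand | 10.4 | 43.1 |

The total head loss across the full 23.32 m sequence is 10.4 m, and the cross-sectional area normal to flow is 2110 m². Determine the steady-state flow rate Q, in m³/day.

Flow is perpendicular to layering, so the layers act in series and the equivalent K is the thickness-weighted harmonic mean.
Total thickness L = 6.37 + 6.55 + 10.4 = 23.32 m.
Σ(b_i/K_i) = 6.37/0.149 + 6.55/153 + 10.4/43.1 = 43.04 d.
K_eq = L / Σ(b_i/K_i) = 23.32 / 43.04 = 0.5419 m/day.
Q = K_eq · A · (Δh/L) = 0.5419 × 2110 × (10.4/23.32) = 509.9 m³/day.

510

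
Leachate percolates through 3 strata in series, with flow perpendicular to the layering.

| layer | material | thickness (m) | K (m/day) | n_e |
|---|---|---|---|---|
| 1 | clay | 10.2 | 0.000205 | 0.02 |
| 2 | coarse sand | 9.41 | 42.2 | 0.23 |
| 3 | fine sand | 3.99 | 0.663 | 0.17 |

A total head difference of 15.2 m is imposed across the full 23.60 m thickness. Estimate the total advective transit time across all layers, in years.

27.3

With flow normal to the layers, continuity requires the same specific discharge q through every layer.
Σ(b_i/K_i) = 10.2/0.000205 + 9.41/42.2 + 3.99/0.663 = 49762 d.
q = Δh / Σ(b_i/K_i) = 15.2 / 49762 = 0.0003055 m/day.
In each layer the seepage velocity is v_i = q/n_i, so the layer transit time is t_i = b_i·n_i / q:
  layer 1 (clay): t_1 = 10.2 × 0.02 / 0.0003055 = 667.9 d
  layer 2 (coarse sand): t_2 = 9.41 × 0.23 / 0.0003055 = 7086 d
  layer 3 (fine sand): t_3 = 3.99 × 0.17 / 0.0003055 = 2221 d
Total t = Σ t_i = 9974 days = 27.31 years.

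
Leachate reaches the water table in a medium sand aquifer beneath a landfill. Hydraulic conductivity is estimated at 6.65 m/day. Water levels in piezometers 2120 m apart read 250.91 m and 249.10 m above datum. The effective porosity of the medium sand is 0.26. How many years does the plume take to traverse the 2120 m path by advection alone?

266

Hydraulic gradient i = (250.91 − 249.10) / 2120 = 1.81 / 2120 = 0.0008538.
Darcy flux q = K · i = 6.650 × 0.0008538 = 0.005678 m/day.
Seepage velocity v = q / n_e = 0.005678 / 0.26 = 0.02184 m/day.
Travel time t = L / v = 2120 / 0.02184 = 97083 days = 265.8 years.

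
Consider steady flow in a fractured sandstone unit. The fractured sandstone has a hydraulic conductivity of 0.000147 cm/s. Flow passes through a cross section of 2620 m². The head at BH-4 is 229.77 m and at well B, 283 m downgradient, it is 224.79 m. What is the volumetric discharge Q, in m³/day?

5.86

Convert K: 0.000147 cm/s × 864 = 0.1270 m/day.
Hydraulic gradient i = (229.77 − 224.79) / 283 = 4.98 / 283 = 0.01760.
Darcy's law: Q = K · A · i = 0.1270 × 2620 × 0.01760 = 5.856 m³/day.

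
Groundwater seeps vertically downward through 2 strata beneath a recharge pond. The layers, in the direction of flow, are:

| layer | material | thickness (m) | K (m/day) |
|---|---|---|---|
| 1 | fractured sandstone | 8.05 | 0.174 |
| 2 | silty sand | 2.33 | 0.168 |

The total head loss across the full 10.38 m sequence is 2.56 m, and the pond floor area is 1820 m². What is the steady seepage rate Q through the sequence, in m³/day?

Flow is perpendicular to layering, so the layers act in series and the equivalent K is the thickness-weighted harmonic mean.
Total thickness L = 8.05 + 2.33 = 10.38 m.
Σ(b_i/K_i) = 8.05/0.174 + 2.33/0.168 = 60.13 d.
K_eq = L / Σ(b_i/K_i) = 10.38 / 60.13 = 0.1726 m/day.
Q = K_eq · A · (Δh/L) = 0.1726 × 1820 × (2.56/10.38) = 77.48 m³/day.

77.5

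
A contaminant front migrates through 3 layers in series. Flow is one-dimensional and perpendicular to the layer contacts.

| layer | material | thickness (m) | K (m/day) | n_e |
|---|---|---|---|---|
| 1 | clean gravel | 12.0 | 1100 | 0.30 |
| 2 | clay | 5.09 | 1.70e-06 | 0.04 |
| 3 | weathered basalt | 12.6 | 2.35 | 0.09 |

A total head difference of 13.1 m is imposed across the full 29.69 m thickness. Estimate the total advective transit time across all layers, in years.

3090

With flow normal to the layers, continuity requires the same specific discharge q through every layer.
Σ(b_i/K_i) = 12.0/1100 + 5.09/1.70e-06 + 12.6/2.35 = 2.994e+06 d.
q = Δh / Σ(b_i/K_i) = 13.1 / 2.994e+06 = 4.375e-06 m/day.
In each layer the seepage velocity is v_i = q/n_i, so the layer transit time is t_i = b_i·n_i / q:
  layer 1 (clean gravel): t_1 = 12.0 × 0.30 / 4.375e-06 = 8.228e+05 d
  layer 2 (clay): t_2 = 5.09 × 0.04 / 4.375e-06 = 46535 d
  layer 3 (weathered basalt): t_3 = 12.6 × 0.09 / 4.375e-06 = 2.592e+05 d
Total t = Σ t_i = 1.129e+06 days = 3090 years.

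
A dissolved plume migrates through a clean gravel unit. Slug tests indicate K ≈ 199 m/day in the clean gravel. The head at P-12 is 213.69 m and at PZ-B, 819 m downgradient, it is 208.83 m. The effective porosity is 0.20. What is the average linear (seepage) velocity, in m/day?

Hydraulic gradient i = (213.69 − 208.83) / 819 = 4.86 / 819 = 0.005934.
Darcy flux q = K · i = 199.0 × 0.005934 = 1.181 m/day.
Seepage velocity v = q / n_e = 1.181 / 0.20 = 5.904 m/day.

5.90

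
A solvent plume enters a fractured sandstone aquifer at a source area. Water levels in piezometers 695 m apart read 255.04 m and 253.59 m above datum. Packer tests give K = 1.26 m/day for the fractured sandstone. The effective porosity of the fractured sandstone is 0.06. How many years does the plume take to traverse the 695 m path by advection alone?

43.4

Hydraulic gradient i = (255.04 − 253.59) / 695 = 1.45 / 695 = 0.002086.
Darcy flux q = K · i = 1.260 × 0.002086 = 0.002629 m/day.
Seepage velocity v = q / n_e = 0.002629 / 0.06 = 0.04381 m/day.
Travel time t = L / v = 695 / 0.04381 = 15863 days = 43.43 years.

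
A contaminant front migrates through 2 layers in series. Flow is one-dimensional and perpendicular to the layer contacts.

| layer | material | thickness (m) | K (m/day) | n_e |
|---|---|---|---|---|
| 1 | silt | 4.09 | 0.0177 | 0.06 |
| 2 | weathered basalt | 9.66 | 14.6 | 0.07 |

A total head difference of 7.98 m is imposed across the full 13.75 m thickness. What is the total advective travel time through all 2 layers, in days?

With flow normal to the layers, continuity requires the same specific discharge q through every layer.
Σ(b_i/K_i) = 4.09/0.0177 + 9.66/14.6 = 231.7 d.
q = Δh / Σ(b_i/K_i) = 7.98 / 231.7 = 0.03444 m/day.
In each layer the seepage velocity is v_i = q/n_i, so the layer transit time is t_i = b_i·n_i / q:
  layer 1 (silt): t_1 = 4.09 × 0.06 / 0.03444 = 7.126 d
  layer 2 (weathered basalt): t_2 = 9.66 × 0.07 / 0.03444 = 19.64 d
Total t = Σ t_i = 26.76 days.

26.8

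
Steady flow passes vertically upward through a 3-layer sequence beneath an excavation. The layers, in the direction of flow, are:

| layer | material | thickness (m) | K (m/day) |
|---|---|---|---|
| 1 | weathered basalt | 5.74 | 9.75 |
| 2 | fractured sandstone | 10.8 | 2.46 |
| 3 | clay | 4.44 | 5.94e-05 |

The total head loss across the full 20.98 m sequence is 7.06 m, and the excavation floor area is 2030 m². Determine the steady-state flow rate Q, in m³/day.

0.192

Flow is perpendicular to layering, so the layers act in series and the equivalent K is the thickness-weighted harmonic mean.
Total thickness L = 5.74 + 10.8 + 4.44 = 20.98 m.
Σ(b_i/K_i) = 5.74/9.75 + 10.8/2.46 + 4.44/5.94e-05 = 74752 d.
K_eq = L / Σ(b_i/K_i) = 20.98 / 74752 = 0.0002807 m/day.
Q = K_eq · A · (Δh/L) = 0.0002807 × 2030 × (7.06/20.98) = 0.1917 m³/day.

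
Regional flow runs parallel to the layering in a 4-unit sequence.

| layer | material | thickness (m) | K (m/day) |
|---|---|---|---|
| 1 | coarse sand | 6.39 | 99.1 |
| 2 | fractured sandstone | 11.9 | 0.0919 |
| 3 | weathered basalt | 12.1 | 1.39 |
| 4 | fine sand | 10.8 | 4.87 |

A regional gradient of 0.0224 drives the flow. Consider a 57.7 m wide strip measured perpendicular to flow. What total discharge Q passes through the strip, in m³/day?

Flow is parallel to layering, so each bed carries its own Darcy discharge and the transmissivities add.
Σ(K_i·b_i) = 99.1×6.39 + 0.0919×11.9 + 1.39×12.1 + 4.87×10.8 = 703.8 m²/day.
Hydraulic gradient i = 0.0224.
Q = Σ(K_i·b_i) · W · i = 703.8 × 57.7 × 0.02240 = 909.6 m³/day.

910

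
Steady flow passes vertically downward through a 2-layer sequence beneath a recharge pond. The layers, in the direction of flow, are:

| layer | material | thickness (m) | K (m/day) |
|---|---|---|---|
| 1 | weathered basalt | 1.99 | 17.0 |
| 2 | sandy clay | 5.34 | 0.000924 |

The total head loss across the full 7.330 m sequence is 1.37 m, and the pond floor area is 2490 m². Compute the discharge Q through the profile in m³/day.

0.590

Flow is perpendicular to layering, so the layers act in series and the equivalent K is the thickness-weighted harmonic mean.
Total thickness L = 1.99 + 5.34 = 7.330 m.
Σ(b_i/K_i) = 1.99/17.0 + 5.34/0.000924 = 5779 d.
K_eq = L / Σ(b_i/K_i) = 7.330 / 5779 = 0.001268 m/day.
Q = K_eq · A · (Δh/L) = 0.001268 × 2490 × (1.37/7.330) = 0.5903 m³/day.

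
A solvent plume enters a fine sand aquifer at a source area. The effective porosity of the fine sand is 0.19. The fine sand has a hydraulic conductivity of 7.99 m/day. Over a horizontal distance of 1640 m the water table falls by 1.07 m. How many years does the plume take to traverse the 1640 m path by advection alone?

164

Hydraulic gradient i = Δh / L = 1.07 / 1640 = 0.0006524.
Darcy flux q = K · i = 7.990 × 0.0006524 = 0.005213 m/day.
Seepage velocity v = q / n_e = 0.005213 / 0.19 = 0.02744 m/day.
Travel time t = L / v = 1640 / 0.02744 = 59774 days = 163.7 years.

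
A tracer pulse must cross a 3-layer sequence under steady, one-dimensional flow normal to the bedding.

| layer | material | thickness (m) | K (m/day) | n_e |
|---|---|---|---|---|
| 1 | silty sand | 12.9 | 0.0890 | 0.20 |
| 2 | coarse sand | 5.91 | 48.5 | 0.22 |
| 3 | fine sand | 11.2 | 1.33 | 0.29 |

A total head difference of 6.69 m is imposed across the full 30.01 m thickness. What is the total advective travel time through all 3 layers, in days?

With flow normal to the layers, continuity requires the same specific discharge q through every layer.
Σ(b_i/K_i) = 12.9/0.0890 + 5.91/48.5 + 11.2/1.33 = 153.5 d.
q = Δh / Σ(b_i/K_i) = 6.69 / 153.5 = 0.04359 m/day.
In each layer the seepage velocity is v_i = q/n_i, so the layer transit time is t_i = b_i·n_i / q:
  layer 1 (silty sand): t_1 = 12.9 × 0.20 / 0.04359 = 59.19 d
  layer 2 (coarse sand): t_2 = 5.91 × 0.22 / 0.04359 = 29.83 d
  layer 3 (fine sand): t_3 = 11.2 × 0.29 / 0.04359 = 74.52 d
Total t = Σ t_i = 163.5 days.

164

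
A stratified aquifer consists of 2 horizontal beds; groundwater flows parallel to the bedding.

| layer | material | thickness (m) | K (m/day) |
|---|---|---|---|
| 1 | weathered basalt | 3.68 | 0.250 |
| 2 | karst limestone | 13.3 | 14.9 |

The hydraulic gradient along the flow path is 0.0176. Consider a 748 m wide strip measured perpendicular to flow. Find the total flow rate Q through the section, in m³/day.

Flow is parallel to layering, so each bed carries its own Darcy discharge and the transmissivities add.
Σ(K_i·b_i) = 0.250×3.68 + 14.9×13.3 = 199.1 m²/day.
Hydraulic gradient i = 0.0176.
Q = Σ(K_i·b_i) · W · i = 199.1 × 748 × 0.01760 = 2621 m³/day.

2620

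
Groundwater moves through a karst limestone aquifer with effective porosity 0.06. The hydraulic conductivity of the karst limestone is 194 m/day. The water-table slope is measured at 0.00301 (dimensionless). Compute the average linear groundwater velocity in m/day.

Hydraulic gradient i = 0.00301.
Darcy flux q = K · i = 194.0 × 0.003010 = 0.5839 m/day.
Seepage velocity v = q / n_e = 0.5839 / 0.06 = 9.732 m/day.

9.73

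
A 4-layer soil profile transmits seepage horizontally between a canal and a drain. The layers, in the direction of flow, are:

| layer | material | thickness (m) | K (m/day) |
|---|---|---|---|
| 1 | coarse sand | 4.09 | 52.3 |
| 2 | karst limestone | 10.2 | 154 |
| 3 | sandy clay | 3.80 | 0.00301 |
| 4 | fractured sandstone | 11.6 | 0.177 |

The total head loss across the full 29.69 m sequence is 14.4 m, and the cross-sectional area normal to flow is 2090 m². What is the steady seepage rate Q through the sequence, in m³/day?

Flow is perpendicular to layering, so the layers act in series and the equivalent K is the thickness-weighted harmonic mean.
Total thickness L = 4.09 + 10.2 + 3.80 + 11.6 = 29.69 m.
Σ(b_i/K_i) = 4.09/52.3 + 10.2/154 + 3.80/0.00301 + 11.6/0.177 = 1328 d.
K_eq = L / Σ(b_i/K_i) = 29.69 / 1328 = 0.02235 m/day.
Q = K_eq · A · (Δh/L) = 0.02235 × 2090 × (14.4/29.69) = 22.66 m³/day.

22.7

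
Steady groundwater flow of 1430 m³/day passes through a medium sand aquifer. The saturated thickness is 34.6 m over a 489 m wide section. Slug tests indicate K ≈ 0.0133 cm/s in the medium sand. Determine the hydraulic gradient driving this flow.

0.00736

Convert K: 0.0133 cm/s × 864 = 11.49 m/day.
Cross-sectional area A = 489 × 34.6 = 16919 m².
From Q = K·A·i, i = Q / (K·A) = 1430 / (11.49 × 16919) = 0.007355.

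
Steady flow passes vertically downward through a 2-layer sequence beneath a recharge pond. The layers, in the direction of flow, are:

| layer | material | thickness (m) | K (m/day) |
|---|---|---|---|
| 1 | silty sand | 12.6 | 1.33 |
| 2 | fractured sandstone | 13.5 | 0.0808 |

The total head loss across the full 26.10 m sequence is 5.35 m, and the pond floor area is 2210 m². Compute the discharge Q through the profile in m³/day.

Flow is perpendicular to layering, so the layers act in series and the equivalent K is the thickness-weighted harmonic mean.
Total thickness L = 12.6 + 13.5 = 26.10 m.
Σ(b_i/K_i) = 12.6/1.33 + 13.5/0.0808 = 176.6 d.
K_eq = L / Σ(b_i/K_i) = 26.10 / 176.6 = 0.1478 m/day.
Q = K_eq · A · (Δh/L) = 0.1478 × 2210 × (5.35/26.10) = 66.97 m³/day.

67.0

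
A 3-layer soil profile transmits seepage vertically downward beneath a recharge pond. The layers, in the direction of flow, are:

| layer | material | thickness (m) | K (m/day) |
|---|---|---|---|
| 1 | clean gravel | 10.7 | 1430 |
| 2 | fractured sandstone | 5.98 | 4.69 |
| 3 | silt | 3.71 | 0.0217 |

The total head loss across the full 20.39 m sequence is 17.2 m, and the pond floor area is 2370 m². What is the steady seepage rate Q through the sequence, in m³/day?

Flow is perpendicular to layering, so the layers act in series and the equivalent K is the thickness-weighted harmonic mean.
Total thickness L = 10.7 + 5.98 + 3.71 = 20.39 m.
Σ(b_i/K_i) = 10.7/1430 + 5.98/4.69 + 3.71/0.0217 = 172.3 d.
K_eq = L / Σ(b_i/K_i) = 20.39 / 172.3 = 0.1184 m/day.
Q = K_eq · A · (Δh/L) = 0.1184 × 2370 × (17.2/20.39) = 236.7 m³/day.

237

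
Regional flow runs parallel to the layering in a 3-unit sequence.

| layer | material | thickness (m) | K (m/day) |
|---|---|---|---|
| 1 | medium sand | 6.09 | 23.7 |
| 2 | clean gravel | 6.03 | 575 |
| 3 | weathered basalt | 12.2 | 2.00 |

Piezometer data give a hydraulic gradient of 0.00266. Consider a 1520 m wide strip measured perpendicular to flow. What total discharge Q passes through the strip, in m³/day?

14700

Flow is parallel to layering, so each bed carries its own Darcy discharge and the transmissivities add.
Σ(K_i·b_i) = 23.7×6.09 + 575×6.03 + 2.00×12.2 = 3636 m²/day.
Hydraulic gradient i = 0.00266.
Q = Σ(K_i·b_i) · W · i = 3636 × 1520 × 0.002660 = 14701 m³/day.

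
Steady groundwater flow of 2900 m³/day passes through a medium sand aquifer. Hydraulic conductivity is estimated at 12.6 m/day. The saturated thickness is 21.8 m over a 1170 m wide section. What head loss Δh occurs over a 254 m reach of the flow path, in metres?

2.29

Cross-sectional area A = 1170 × 21.8 = 25506 m².
From Q = K·A·i, i = Q / (K·A) = 2900 / (12.60 × 25506) = 0.009024.
Head loss Δh = i · L = 0.009024 × 254 = 2.292 m.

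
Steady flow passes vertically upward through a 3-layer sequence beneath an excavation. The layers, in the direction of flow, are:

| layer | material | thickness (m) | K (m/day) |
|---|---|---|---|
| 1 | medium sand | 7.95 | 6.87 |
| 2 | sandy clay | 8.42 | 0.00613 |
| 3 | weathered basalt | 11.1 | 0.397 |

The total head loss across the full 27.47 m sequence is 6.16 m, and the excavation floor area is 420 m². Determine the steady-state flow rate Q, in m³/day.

1.84

Flow is perpendicular to layering, so the layers act in series and the equivalent K is the thickness-weighted harmonic mean.
Total thickness L = 7.95 + 8.42 + 11.1 = 27.47 m.
Σ(b_i/K_i) = 7.95/6.87 + 8.42/0.00613 + 11.1/0.397 = 1403 d.
K_eq = L / Σ(b_i/K_i) = 27.47 / 1403 = 0.01958 m/day.
Q = K_eq · A · (Δh/L) = 0.01958 × 420 × (6.16/27.47) = 1.844 m³/day.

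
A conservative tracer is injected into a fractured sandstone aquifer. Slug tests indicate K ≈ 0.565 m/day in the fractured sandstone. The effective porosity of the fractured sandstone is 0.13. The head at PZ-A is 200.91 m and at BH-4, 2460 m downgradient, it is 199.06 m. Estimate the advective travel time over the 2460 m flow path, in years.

2060

Hydraulic gradient i = (200.91 − 199.06) / 2460 = 1.85 / 2460 = 0.0007520.
Darcy flux q = K · i = 0.5650 × 0.0007520 = 0.0004249 m/day.
Seepage velocity v = q / n_e = 0.0004249 / 0.13 = 0.003268 m/day.
Travel time t = L / v = 2460 / 0.003268 = 7.527e+05 days = 2061 years.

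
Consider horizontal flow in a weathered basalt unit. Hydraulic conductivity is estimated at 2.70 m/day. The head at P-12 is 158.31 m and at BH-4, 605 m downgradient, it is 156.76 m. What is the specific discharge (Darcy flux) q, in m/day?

Hydraulic gradient i = (158.31 − 156.76) / 605 = 1.55 / 605 = 0.002562.
Specific discharge q = K · i = 2.700 × 0.002562 = 0.006917 m/day.

0.00692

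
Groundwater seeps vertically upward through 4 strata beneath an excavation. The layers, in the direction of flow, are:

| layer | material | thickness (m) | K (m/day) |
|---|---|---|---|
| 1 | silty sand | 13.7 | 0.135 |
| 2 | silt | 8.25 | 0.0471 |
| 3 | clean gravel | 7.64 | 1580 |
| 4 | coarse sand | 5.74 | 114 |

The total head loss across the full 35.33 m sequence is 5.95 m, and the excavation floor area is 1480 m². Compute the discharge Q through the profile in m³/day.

31.8

Flow is perpendicular to layering, so the layers act in series and the equivalent K is the thickness-weighted harmonic mean.
Total thickness L = 13.7 + 8.25 + 7.64 + 5.74 = 35.33 m.
Σ(b_i/K_i) = 13.7/0.135 + 8.25/0.0471 + 7.64/1580 + 5.74/114 = 276.7 d.
K_eq = L / Σ(b_i/K_i) = 35.33 / 276.7 = 0.1277 m/day.
Q = K_eq · A · (Δh/L) = 0.1277 × 1480 × (5.95/35.33) = 31.83 m³/day.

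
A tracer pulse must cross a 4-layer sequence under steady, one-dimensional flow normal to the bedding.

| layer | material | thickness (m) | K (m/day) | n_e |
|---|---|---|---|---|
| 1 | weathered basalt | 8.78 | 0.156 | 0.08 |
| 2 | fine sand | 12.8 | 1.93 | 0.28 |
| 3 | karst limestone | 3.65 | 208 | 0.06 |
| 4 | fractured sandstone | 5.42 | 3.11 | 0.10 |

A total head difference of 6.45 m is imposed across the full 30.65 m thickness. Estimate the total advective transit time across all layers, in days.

50.6

With flow normal to the layers, continuity requires the same specific discharge q through every layer.
Σ(b_i/K_i) = 8.78/0.156 + 12.8/1.93 + 3.65/208 + 5.42/3.11 = 64.67 d.
q = Δh / Σ(b_i/K_i) = 6.45 / 64.67 = 0.09973 m/day.
In each layer the seepage velocity is v_i = q/n_i, so the layer transit time is t_i = b_i·n_i / q:
  layer 1 (weathered basalt): t_1 = 8.78 × 0.08 / 0.09973 = 7.043 d
  layer 2 (fine sand): t_2 = 12.8 × 0.28 / 0.09973 = 35.94 d
  layer 3 (karst limestone): t_3 = 3.65 × 0.06 / 0.09973 = 2.196 d
  layer 4 (fractured sandstone): t_4 = 5.42 × 0.10 / 0.09973 = 5.435 d
Total t = Σ t_i = 50.61 days.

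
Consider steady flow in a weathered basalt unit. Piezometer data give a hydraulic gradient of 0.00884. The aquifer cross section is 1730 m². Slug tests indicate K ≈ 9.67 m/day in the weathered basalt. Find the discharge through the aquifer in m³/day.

Hydraulic gradient i = 0.00884.
Darcy's law: Q = K · A · i = 9.670 × 1730 × 0.008840 = 147.9 m³/day.

148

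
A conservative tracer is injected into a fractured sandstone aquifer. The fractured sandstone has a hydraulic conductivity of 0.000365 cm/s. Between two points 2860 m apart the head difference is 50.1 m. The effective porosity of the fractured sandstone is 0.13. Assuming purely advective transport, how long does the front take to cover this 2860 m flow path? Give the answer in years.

Convert K: 0.000365 cm/s × 864 = 0.3154 m/day.
Hydraulic gradient i = Δh / L = 50.1 / 2860 = 0.01752.
Darcy flux q = K · i = 0.3154 × 0.01752 = 0.005524 m/day.
Seepage velocity v = q / n_e = 0.005524 / 0.13 = 0.04249 m/day.
Travel time t = L / v = 2860 / 0.04249 = 67302 days = 184.3 years.

184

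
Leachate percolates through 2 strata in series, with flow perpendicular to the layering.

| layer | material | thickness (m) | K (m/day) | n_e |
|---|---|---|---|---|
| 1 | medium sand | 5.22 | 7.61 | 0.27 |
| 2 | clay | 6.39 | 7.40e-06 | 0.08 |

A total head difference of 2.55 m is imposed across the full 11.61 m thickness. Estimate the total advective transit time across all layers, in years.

1780

With flow normal to the layers, continuity requires the same specific discharge q through every layer.
Σ(b_i/K_i) = 5.22/7.61 + 6.39/7.40e-06 = 8.635e+05 d.
q = Δh / Σ(b_i/K_i) = 2.55 / 8.635e+05 = 2.953e-06 m/day.
In each layer the seepage velocity is v_i = q/n_i, so the layer transit time is t_i = b_i·n_i / q:
  layer 1 (medium sand): t_1 = 5.22 × 0.27 / 2.953e-06 = 4.773e+05 d
  layer 2 (clay): t_2 = 6.39 × 0.08 / 2.953e-06 = 1.731e+05 d
Total t = Σ t_i = 6.504e+05 days = 1781 years.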